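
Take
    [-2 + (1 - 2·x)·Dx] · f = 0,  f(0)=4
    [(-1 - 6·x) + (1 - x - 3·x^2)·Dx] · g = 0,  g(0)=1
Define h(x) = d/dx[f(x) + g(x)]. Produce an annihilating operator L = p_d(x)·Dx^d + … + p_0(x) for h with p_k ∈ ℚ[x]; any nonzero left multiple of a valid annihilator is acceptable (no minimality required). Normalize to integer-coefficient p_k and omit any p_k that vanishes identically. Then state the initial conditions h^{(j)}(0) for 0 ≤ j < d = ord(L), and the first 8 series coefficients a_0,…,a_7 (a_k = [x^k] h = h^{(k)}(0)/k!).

f: a_k = 4, 8, 16, 32, 64, 128, 256, 512, …
g: a_k = 1, 1, 4, 7, 19, 40, 97, 217, …
L₀ := lclm(L_f,L_g); ord L₀ ≤ 1+1.
h=h₀': d/dx-closure on L₀ ⇒ L.
L = (12 - 288·x + 648·x^2 - 1296·x^3 + 648·x^4) + (9 + 12·x - 126·x^2 + 540·x^3 - 1188·x^4 + 648·x^5)·Dx + (-2 + 15·x - 52·x^2 + 78·x^3 + 27·x^4 - 180·x^5 + 108·x^6)·Dx^2  (order 2).
h: a_k = 9, 40, 117, 332, 840, 2118, 5103, 12256, …
ICs: h(0) = 9, h′(0) = 40.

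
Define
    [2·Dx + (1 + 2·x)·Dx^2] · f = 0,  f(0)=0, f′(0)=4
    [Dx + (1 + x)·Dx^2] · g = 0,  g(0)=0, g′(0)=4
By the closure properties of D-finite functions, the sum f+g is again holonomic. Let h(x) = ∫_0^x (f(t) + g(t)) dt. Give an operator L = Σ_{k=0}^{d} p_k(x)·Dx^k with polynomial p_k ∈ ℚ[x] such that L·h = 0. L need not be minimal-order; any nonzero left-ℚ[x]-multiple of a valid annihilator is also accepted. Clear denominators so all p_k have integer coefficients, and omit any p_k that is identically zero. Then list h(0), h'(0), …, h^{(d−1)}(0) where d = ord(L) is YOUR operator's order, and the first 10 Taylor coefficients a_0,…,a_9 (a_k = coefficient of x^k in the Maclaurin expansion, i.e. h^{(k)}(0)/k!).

f: a_k = 0, 4, -4, 16/3, -8, 64/5, -64/3, 256/7, -64, 1024/9, …
g: a_k = 0, 4, -2, 4/3, -1, 4/5, -2/3, 4/7, -1/2, 4/9, …
L₀ := lclm(L_f,L_g); ord L₀ ≤ 2+2.
h=∫h₀ ⇒ L = L₀·Dx.
L = 4·Dx^2 + (6 + 8·x)·Dx^3 + (1 + 3·x + 2·x^2)·Dx^4  (order 4).
h: a_k = 0, 0, 4, -2, 5/3, -9/5, 34/15, -22/7, 65/14, -43/6, …
ICs: h(0) = 0, h′(0) = 0, h′′(0) = 8, h′′′(0) = -12.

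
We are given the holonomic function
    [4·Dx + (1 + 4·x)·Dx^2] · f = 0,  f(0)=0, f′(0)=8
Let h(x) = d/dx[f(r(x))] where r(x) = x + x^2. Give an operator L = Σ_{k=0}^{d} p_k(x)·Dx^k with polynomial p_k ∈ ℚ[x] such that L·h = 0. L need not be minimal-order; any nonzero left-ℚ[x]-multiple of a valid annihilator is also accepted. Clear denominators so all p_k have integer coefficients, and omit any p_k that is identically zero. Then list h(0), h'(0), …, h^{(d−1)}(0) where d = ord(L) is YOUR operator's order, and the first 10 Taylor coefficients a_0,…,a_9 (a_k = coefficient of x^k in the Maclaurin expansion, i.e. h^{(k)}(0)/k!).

L = 2 + (1 + 2·x)·Dx  (order 1).
h: a_k = 8, -16, 32, -64, 128, -256, 512, -1024, 2048, -4096, …
ICs: h(0) = 8.

f: a_k = 0, 8, -16, 128/3, -128, 2048/5, -4096/3, 32768/7, -16384, 524288/9, …
Substitute x→r, Dx→(1/r')Dx; clear ⇒ L₀.
Differentiate: ansatz ord ≤ ord L₀ ⇒ L.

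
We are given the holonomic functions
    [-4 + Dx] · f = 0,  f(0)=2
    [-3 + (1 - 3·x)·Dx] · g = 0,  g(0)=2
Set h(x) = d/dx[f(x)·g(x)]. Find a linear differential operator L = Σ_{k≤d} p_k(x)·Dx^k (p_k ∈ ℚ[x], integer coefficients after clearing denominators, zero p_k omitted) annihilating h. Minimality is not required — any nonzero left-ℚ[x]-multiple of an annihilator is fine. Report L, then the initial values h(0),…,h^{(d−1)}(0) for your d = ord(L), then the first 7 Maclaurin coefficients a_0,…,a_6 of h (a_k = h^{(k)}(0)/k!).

f: a_k = 2, 8, 16, 64/3, 64/3, 256/15, 512/45, …
g: a_k = 2, 6, 18, 54, 162, 486, 1458, …
h₀=f·g: eliminate ⇒ L₀, order ≤ 1·1.
h=h₀': d/dx-closure on L₀ ⇒ L.
L = (58 - 168·x + 144·x^2) + (-7 + 33·x - 36·x^2)·Dx  (order 1).
h: a_k = 28, 232, 1172, 14576/3, 55172/3, 995144/15, 10453108/45, …
ICs: h(0) = 28.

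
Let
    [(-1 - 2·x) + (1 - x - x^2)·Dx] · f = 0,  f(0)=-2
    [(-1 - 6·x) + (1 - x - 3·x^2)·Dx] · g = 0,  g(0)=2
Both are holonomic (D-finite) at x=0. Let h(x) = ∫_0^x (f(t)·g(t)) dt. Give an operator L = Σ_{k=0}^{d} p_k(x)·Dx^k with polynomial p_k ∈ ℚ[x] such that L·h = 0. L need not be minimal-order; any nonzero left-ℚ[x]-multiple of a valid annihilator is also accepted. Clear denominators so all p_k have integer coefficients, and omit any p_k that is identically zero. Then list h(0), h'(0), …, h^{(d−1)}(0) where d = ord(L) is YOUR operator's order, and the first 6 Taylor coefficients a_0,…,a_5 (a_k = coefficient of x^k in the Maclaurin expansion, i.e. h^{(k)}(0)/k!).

L = (-2 - 6·x + 12·x^2 + 12·x^3)·Dx + (1 - 2·x - 3·x^2 + 4·x^3 + 3·x^4)·Dx^2  (order 2).
h: a_k = 0, -4, -4, -28/3, -16, -168/5, …
ICs: h(0) = 0, h′(0) = -4.

f: a_k = -2, -2, -4, -6, -10, -16, …
g: a_k = 2, 2, 8, 14, 38, 80, …
h₀=f·g: eliminate ⇒ L₀, order ≤ 1·1.
Integrate: L := L₀·Dx.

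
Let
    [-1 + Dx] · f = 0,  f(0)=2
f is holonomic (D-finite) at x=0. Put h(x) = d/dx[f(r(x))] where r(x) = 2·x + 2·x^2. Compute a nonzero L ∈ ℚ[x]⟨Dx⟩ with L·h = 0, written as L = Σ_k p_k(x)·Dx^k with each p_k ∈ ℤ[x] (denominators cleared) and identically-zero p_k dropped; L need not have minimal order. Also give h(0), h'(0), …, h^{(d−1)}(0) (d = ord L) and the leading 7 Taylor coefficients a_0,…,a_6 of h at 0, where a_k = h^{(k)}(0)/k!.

L = (4 + 8·x + 8·x^2) + (-1 - 2·x)·Dx  (order 1).
h: a_k = 4, 16, 32, 160/3, 208/3, 1216/15, 3712/45, …
ICs: h(0) = 4.

f: a_k = 2, 2, 1, 1/3, 1/12, 1/60, 1/360, …
L₀ from L_f via x↦r, Dx↦r'^{-1}Dx.
Differentiate: ansatz ord ≤ ord L₀ ⇒ L.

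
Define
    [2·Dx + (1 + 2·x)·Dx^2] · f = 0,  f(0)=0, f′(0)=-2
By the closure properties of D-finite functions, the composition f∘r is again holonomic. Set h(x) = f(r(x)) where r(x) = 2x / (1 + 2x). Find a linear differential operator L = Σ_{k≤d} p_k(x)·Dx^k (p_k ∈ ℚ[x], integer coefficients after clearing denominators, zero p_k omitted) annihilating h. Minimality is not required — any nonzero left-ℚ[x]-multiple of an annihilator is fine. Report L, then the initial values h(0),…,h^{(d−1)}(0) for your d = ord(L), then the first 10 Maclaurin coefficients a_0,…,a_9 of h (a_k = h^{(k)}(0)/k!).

L = (8 + 24·x)·Dx + (1 + 8·x + 12·x^2)·Dx^2  (order 2).
h: a_k = 0, -4, 16, -208/3, 320, -7744/5, 23296/3, -279808/7, 209920, -10077184/9, …
ICs: h(0) = 0, h′(0) = -4.

f: a_k = 0, -2, 2, -8/3, 4, -32/5, 32/3, -128/7, 32, -512/9, …
h₀=f(r): pull back L_f along r ⇒ L₀.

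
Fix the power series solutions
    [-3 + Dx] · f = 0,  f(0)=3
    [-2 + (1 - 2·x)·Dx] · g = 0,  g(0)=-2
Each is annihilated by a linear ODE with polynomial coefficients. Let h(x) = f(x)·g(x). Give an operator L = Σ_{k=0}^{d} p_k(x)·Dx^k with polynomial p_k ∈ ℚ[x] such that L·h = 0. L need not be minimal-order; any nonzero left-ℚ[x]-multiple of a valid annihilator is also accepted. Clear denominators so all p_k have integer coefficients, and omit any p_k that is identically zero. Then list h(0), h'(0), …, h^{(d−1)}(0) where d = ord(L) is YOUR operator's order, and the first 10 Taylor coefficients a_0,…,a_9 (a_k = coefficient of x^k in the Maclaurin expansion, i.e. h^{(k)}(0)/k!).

L = (5 - 6·x) + (-1 + 2·x)·Dx  (order 1).
h: a_k = -6, -30, -87, -201, -1689/4, -17133/20, -13755/8, -963579/280, -15419451/2240, -30839631/2240, …
ICs: h(0) = -6.

f: a_k = 3, 9, 27/2, 27/2, 81/8, 243/40, 243/80, 729/560, 2187/4480, 729/4480, …
g: a_k = -2, -4, -8, -16, -32, -64, -128, -256, -512, -1024, …
Product ⇒ symmetric product L₀, ord ≤ 1.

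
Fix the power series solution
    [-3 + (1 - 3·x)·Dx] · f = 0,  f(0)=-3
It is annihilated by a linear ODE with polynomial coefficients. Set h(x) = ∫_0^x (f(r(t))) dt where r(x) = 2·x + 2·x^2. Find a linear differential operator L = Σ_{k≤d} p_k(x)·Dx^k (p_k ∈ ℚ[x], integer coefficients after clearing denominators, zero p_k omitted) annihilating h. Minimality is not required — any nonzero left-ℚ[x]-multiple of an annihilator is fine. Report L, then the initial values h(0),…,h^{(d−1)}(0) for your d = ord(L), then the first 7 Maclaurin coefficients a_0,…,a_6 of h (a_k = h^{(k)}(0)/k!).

L = (6 + 12·x)·Dx + (-1 + 6·x + 6·x^2)·Dx^2  (order 2).
h: a_k = 0, -3, -9, -42, -216, -1188, -6804, …
ICs: h(0) = 0, h′(0) = -3.

f: a_k = -3, -9, -27, -81, -243, -729, -2187, …
Change of var in L_f (x↦r) gives L₀.
∫: right-multiply L₀ by Dx.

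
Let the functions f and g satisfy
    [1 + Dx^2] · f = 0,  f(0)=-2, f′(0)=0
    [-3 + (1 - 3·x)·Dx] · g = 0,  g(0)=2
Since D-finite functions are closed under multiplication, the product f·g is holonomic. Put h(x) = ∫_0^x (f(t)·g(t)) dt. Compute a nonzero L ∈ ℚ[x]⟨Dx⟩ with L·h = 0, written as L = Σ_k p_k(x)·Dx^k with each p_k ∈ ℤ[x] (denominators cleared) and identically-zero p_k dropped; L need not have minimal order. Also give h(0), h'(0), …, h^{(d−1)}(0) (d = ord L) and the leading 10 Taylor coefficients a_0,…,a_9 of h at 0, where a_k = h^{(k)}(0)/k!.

L = (-1 + 3·x)·Dx + 6·Dx^2 + (-1 + 3·x)·Dx^3  (order 3).
h: a_k = 0, -4, -6, -34/3, -51/2, -1837/30, -1837/12, -495989/1260, -495989/480, -249978457/90720, …
ICs: h(0) = 0, h′(0) = -4, h′′(0) = -12.

f: a_k = -2, 0, 1, 0, -1/12, 0, 1/360, 0, -1/20160, 0, …
g: a_k = 2, 6, 18, 54, 162, 486, 1458, 4374, 13122, 39366, …
h₀=f·g: eliminate ⇒ L₀, order ≤ 2·1.
h=∫h₀ ⇒ L = L₀·Dx.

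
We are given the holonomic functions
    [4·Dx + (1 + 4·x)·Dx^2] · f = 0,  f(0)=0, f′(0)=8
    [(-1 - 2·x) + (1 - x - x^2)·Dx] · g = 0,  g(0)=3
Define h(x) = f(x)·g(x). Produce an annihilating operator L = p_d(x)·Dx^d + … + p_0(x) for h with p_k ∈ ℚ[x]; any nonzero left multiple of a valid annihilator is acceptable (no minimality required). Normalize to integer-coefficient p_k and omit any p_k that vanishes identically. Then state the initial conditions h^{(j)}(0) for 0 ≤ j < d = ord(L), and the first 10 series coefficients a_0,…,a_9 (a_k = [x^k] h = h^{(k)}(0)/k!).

f: a_k = 0, 8, -16, 128/3, -128, 2048/5, -4096/3, 32768/7, -16384, 524288/9, …
g: a_k = 3, 3, 6, 9, 15, 24, 39, 63, 102, 165, …
Product ⇒ symmetric product L₀, ord ≤ 2.
L = (6 + 16·x) + (-2 + 16·x + 20·x^2)·Dx + (-1 - 3·x + 5·x^2 + 4·x^3)·Dx^2  (order 2).
h: a_k = 0, 24, -24, 128, -280, 5384/5, -16496/5, 413736/35, -1422056/35, 3065024/21, …
ICs: h(0) = 0, h′(0) = 24.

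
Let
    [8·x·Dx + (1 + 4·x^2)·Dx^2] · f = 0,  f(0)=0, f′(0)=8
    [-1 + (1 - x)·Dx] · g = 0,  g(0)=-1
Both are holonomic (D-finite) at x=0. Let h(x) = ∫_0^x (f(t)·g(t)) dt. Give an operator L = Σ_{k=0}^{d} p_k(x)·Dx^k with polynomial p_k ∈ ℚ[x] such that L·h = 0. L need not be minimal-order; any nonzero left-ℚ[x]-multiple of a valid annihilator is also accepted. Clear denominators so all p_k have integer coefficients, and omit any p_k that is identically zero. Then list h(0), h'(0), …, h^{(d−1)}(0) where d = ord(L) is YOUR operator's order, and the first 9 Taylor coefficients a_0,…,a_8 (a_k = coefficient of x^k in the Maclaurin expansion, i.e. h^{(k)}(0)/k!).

L = 8·x·Dx + (2 - 8·x + 16·x^2)·Dx^2 + (-1 + x - 4·x^2 + 4·x^3)·Dx^3  (order 3).
h: a_k = 0, 0, -4, -8/3, 2/3, 8/15, -172/45, -344/105, 659/105, …
ICs: h(0) = 0, h′(0) = 0, h′′(0) = -8.

f: a_k = 0, 8, 0, -32/3, 0, 128/5, 0, -512/7, 0, …
g: a_k = -1, -1, -1, -1, -1, -1, -1, -1, -1, …
h₀=f·g: eliminate ⇒ L₀, order ≤ 2·1.
h=∫₀ˣh₀: take L = L₀·Dx.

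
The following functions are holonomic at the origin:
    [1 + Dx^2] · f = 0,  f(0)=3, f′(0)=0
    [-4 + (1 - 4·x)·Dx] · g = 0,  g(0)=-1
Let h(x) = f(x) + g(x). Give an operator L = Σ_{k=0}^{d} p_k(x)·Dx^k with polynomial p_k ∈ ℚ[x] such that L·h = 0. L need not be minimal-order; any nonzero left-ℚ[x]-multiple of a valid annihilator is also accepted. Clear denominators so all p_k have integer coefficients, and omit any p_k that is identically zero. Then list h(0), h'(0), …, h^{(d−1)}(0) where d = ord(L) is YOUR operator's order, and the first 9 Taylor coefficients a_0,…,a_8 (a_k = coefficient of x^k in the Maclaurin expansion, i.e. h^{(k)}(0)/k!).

L = (-388 + 32·x - 64·x^2) + (33 - 140·x + 48·x^2 - 64·x^3)·Dx + (-388 + 32·x - 64·x^2)·Dx^2 + (33 - 140·x + 48·x^2 - 64·x^3)·Dx^3  (order 3).
h: a_k = 2, -4, -35/2, -64, -2047/8, -1024, -983041/240, -16384, -880803839/13440, …
ICs: h(0) = 2, h′(0) = -4, h′′(0) = -35.

f: a_k = 3, 0, -3/2, 0, 1/8, 0, -1/240, 0, 1/13440, …
g: a_k = -1, -4, -16, -64, -256, -1024, -4096, -16384, -65536, …
Sum ⇒ L₀ = lclm(L_f,L_g) in ℚ(x)⟨Dx⟩.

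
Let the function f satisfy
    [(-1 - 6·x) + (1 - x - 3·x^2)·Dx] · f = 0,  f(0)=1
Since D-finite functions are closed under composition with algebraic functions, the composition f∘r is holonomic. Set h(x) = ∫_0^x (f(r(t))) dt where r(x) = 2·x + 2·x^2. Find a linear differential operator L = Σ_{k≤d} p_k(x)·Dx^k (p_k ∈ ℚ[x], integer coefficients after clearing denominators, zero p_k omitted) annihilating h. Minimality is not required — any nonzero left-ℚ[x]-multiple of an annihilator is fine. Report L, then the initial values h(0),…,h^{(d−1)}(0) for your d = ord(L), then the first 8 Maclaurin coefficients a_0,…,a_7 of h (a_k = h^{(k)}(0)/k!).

f: a_k = 1, 1, 4, 7, 19, 40, 97, 217, …
h₀=f(r): pull back L_f along r ⇒ L₀.
h=∫₀ˣh₀: take L = L₀·Dx.
L = (2 + 28·x + 72·x^2 + 48·x^3)·Dx + (-1 + 2·x + 14·x^2 + 24·x^3 + 12·x^4)·Dx^2  (order 2).
h: a_k = 0, 1, 1, 6, 22, 488/5, 444, 14488/7, …
ICs: h(0) = 0, h′(0) = 1.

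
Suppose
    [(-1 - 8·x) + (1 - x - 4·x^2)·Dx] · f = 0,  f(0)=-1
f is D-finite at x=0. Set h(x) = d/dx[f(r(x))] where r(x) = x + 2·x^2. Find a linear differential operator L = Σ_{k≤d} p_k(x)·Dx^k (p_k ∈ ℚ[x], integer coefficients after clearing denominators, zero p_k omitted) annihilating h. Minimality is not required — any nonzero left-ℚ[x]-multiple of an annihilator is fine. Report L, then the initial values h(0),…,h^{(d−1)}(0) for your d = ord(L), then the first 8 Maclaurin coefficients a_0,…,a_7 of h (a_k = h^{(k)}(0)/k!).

L = (14 + 20·x + 120·x^2 + 320·x^3 + 320·x^4) + (-1 - 3·x + 10·x^2 + 40·x^3 + 80·x^4 + 64·x^5)·Dx  (order 1).
h: a_k = -1, -14, -87, -412, -2025, -9594, -42987, -190904, …
ICs: h(0) = -1.

f: a_k = -1, -1, -5, -9, -29, -65, -181, -441, …
f∘r: x↦r, Dx↦Dx/r' in L_f ⇒ L₀.
Differentiate: ansatz ord ≤ ord L₀ ⇒ L.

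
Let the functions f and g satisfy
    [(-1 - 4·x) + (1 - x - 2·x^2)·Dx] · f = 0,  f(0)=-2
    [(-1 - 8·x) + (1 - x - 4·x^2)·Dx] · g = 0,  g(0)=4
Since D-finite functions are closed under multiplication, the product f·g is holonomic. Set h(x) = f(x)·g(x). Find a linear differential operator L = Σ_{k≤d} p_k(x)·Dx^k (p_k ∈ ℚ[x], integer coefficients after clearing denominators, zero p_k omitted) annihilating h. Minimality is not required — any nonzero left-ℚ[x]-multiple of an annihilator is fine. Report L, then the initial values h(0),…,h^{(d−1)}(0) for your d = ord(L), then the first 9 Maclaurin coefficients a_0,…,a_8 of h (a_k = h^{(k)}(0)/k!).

f: a_k = -2, -2, -6, -10, -22, -42, -86, -170, -342, …
g: a_k = 4, 4, 20, 36, 116, 260, 724, 1764, 4660, …
L₀ := L_f ⊗_s L_g (sym. prod.), ord ≤ 1.
L = (-2 - 10·x + 18·x^2 + 32·x^3) + (1 - 2·x - 5·x^2 + 6·x^3 + 8·x^4)·Dx  (order 1).
h: a_k = -8, -16, -72, -176, -552, -1424, -3976, -10352, -27624, …
ICs: h(0) = -8.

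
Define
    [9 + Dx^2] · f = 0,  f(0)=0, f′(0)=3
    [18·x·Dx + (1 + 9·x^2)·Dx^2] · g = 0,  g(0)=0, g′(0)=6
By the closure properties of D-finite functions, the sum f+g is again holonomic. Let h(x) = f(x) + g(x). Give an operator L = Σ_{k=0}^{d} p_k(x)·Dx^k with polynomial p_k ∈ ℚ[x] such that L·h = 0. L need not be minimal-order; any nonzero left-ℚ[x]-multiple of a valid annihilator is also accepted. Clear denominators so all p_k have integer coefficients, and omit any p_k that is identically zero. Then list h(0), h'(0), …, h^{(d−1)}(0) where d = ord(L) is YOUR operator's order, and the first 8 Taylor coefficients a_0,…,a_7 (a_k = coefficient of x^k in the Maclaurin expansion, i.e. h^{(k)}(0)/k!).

f: a_k = 0, 3, 0, -9/2, 0, 81/40, 0, -243/560, …
g: a_k = 0, 6, 0, -18, 0, 486/5, 0, -4374/7, …
h₀=f+g: left-lcm gives L₀, ord ≤ 4.
L = (-1782·x + 20412·x^3 + 13122·x^5)·Dx + (-9 + 567·x^2 + 6561·x^4 + 6561·x^6)·Dx^2 + (-198·x + 2268·x^3 + 1458·x^5)·Dx^3 + (-1 + 63·x^2 + 729·x^4 + 729·x^6)·Dx^4  (order 4).
h: a_k = 0, 9, 0, -45/2, 0, 3969/40, 0, -350163/560, …
ICs: h(0) = 0, h′(0) = 9, h′′(0) = 0, h′′′(0) = -135.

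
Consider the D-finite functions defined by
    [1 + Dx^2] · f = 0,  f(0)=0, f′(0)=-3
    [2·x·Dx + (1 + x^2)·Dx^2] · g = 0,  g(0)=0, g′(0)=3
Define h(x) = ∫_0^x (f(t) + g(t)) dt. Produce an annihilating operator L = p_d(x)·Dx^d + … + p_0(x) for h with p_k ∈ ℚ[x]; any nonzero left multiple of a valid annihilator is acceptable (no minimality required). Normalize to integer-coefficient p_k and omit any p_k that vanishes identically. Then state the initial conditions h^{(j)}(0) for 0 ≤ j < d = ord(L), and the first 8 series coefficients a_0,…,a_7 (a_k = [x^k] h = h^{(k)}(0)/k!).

L = (-22·x + 28·x^3 + 2·x^5)·Dx^2 + (-1 + 7·x^2 + 9·x^4 + x^6)·Dx^3 + (-22·x + 28·x^3 + 2·x^5)·Dx^4 + (-1 + 7·x^2 + 9·x^4 + x^6)·Dx^5  (order 5).
h: a_k = 0, 0, 0, 0, -1/8, 0, 23/240, 0, …
ICs: h(0) = 0, h′(0) = 0, h′′(0) = 0, h′′′(0) = 0, h′′′′(0) = -3.

f: a_k = 0, -3, 0, 1/2, 0, -1/40, 0, 1/1680, …
g: a_k = 0, 3, 0, -1, 0, 3/5, 0, -3/7, …
L₀ := lclm(L_f,L_g); ord L₀ ≤ 2+2.
Integrate: L := L₀·Dx.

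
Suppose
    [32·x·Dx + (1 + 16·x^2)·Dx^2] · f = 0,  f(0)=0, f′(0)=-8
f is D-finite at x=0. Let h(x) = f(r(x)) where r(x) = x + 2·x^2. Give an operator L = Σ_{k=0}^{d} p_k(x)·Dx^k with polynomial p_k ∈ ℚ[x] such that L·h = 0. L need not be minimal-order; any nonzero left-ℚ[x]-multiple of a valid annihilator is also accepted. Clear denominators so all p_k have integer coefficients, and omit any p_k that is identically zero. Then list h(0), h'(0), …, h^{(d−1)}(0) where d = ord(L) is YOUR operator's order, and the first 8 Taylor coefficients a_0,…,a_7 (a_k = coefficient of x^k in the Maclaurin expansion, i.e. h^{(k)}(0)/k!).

L = (-4 + 32·x + 256·x^2 + 768·x^3 + 768·x^4)·Dx + (1 + 4·x + 16·x^2 + 128·x^3 + 320·x^4 + 256·x^5)·Dx^2  (order 2).
h: a_k = 0, -8, -16, 128/3, 256, 512/5, -11264/3, -81920/7, …
ICs: h(0) = 0, h′(0) = -8.

f: a_k = 0, -8, 0, 128/3, 0, -2048/5, 0, 32768/7, …
Change of var in L_f (x↦r) gives L₀.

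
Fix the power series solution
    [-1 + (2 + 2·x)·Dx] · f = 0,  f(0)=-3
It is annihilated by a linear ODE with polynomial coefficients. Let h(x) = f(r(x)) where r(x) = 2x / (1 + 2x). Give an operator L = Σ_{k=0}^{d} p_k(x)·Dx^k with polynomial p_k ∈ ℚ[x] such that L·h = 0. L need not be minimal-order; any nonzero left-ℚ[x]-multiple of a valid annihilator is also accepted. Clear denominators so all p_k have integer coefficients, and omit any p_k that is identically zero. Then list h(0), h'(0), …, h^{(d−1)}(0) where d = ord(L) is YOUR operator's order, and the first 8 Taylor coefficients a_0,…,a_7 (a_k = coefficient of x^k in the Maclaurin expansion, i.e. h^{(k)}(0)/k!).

L = -1 + (1 + 6·x + 8·x^2)·Dx  (order 1).
h: a_k = -3, -3, 15/2, -39/2, 423/8, -1197/8, 7059/16, -21615/16, …
ICs: h(0) = -3.

f: a_k = -3, -3/2, 3/8, -3/16, 15/128, -21/256, 63/1024, -99/2048, …
Change of var in L_f (x↦r) gives L₀.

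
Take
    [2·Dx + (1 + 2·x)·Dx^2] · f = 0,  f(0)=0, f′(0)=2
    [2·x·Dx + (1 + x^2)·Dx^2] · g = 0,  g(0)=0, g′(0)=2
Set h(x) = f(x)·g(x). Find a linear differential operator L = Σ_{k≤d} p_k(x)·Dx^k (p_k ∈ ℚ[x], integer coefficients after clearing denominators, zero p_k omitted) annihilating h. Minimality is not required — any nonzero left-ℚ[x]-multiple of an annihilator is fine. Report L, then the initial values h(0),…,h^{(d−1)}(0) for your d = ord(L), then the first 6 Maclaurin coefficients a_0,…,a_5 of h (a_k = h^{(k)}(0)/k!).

L = (24 + 80·x + 88·x^2 + 240·x^3 + 240·x^4 + 208·x^5 + 16·x^7)·Dx + (12 + 80·x + 332·x^2 + 608·x^3 + 880·x^4 + 744·x^5 + 560·x^6 + 24·x^7 + 56·x^8)·Dx^2 + (12 + 52·x + 168·x^2 + 372·x^3 + 516·x^4 + 564·x^5 + 384·x^6 + 276·x^7 + 24·x^8 + 32·x^9)·Dx^3 + (2 + 12·x + 34·x^2 + 64·x^3 + 87·x^4 + 96·x^5 + 84·x^6 + 48·x^7 + 33·x^8 + 4·x^9 + 4·x^10)·Dx^4  (order 4).
h: a_k = 0, 0, 4, -4, 4, -20/3, …
ICs: h(0) = 0, h′(0) = 0, h′′(0) = 8, h′′′(0) = -24.

f: a_k = 0, 2, -2, 8/3, -4, 32/5, …
g: a_k = 0, 2, 0, -2/3, 0, 2/5, …
f·g: L₀ = L_f ⊗_s L_g, ord ≤ 2·2.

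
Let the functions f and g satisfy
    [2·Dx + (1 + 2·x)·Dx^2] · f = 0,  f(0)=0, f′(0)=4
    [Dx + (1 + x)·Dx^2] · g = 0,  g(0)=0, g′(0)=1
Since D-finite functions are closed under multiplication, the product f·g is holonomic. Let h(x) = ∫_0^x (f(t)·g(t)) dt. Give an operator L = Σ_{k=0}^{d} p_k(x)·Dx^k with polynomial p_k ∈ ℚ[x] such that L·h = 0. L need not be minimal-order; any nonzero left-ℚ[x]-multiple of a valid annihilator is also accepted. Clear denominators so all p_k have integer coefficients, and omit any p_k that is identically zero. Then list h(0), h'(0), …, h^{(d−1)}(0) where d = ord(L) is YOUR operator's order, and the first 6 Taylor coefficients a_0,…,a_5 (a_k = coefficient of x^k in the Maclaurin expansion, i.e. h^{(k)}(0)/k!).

L = (20 + 48·x + 32·x^2)·Dx^2 + (66 + 268·x + 360·x^2 + 160·x^3)·Dx^3 + (32 + 180·x + 372·x^2 + 336·x^3 + 112·x^4)·Dx^4 + (3 + 22·x + 63·x^2 + 88·x^3 + 60·x^4 + 16·x^5)·Dx^5  (order 5).
h: a_k = 0, 0, 0, 4/3, -3/2, 26/15, …
ICs: h(0) = 0, h′(0) = 0, h′′(0) = 0, h′′′(0) = 8, h′′′′(0) = -36.

f: a_k = 0, 4, -4, 16/3, -8, 64/5, …
g: a_k = 0, 1, -1/2, 1/3, -1/4, 1/5, …
Sym-product of L_f,L_g gives L₀ (≤ ord 4).
h=∫₀ˣh₀: take L = L₀·Dx.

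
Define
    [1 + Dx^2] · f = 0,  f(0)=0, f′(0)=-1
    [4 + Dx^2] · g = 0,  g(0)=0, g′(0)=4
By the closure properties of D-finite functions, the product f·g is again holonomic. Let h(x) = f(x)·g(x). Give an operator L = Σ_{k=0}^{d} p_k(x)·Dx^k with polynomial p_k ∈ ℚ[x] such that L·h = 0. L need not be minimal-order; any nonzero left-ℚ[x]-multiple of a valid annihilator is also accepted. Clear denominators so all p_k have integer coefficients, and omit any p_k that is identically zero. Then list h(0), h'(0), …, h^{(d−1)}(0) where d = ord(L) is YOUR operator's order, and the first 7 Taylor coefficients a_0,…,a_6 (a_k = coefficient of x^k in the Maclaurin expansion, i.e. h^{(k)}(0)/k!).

L = 9 + 10·Dx^2 + Dx^4  (order 4).
h: a_k = 0, 0, -4, 0, 10/3, 0, -91/90, …
ICs: h(0) = 0, h′(0) = 0, h′′(0) = -8, h′′′(0) = 0.

f: a_k = 0, -1, 0, 1/6, 0, -1/120, 0, …
g: a_k = 0, 4, 0, -8/3, 0, 8/15, 0, …
Product ⇒ symmetric product L₀, ord ≤ 4.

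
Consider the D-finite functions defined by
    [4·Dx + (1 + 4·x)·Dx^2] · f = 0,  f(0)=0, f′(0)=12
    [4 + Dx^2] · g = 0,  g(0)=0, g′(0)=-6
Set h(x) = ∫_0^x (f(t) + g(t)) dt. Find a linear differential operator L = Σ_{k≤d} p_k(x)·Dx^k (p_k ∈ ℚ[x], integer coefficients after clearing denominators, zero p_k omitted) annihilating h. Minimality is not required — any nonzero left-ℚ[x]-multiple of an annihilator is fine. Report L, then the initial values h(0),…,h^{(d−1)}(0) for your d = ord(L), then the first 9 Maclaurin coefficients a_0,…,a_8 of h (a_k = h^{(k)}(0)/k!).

L = (400 + 128·x + 256·x^2)·Dx^2 + (36 + 176·x + 192·x^2 + 256·x^3)·Dx^3 + (100 + 32·x + 64·x^2)·Dx^4 + (9 + 44·x + 48·x^2 + 64·x^3)·Dx^5  (order 5).
h: a_k = 0, 0, 3, -8, 17, -192/5, 1534/15, -2048/7, 92161/105, …
ICs: h(0) = 0, h′(0) = 0, h′′(0) = 6, h′′′(0) = -48, h′′′′(0) = 408.

f: a_k = 0, 12, -24, 64, -192, 3072/5, -2048, 49152/7, -24576, …
g: a_k = 0, -6, 0, 4, 0, -4/5, 0, 8/105, 0, …
Sum ⇒ L₀ = lclm(L_f,L_g) in ℚ(x)⟨Dx⟩.
h=∫h₀ ⇒ L = L₀·Dx.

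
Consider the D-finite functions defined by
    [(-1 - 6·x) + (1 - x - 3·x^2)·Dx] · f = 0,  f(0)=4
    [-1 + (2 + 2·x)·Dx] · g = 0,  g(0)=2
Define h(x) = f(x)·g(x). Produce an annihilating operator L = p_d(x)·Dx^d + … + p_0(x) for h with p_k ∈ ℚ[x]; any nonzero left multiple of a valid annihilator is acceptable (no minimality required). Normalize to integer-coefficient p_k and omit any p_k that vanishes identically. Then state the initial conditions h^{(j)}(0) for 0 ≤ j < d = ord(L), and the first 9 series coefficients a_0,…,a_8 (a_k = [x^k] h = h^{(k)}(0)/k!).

L = (3 + 13·x + 9·x^2) + (-2 + 8·x^2 + 6·x^3)·Dx  (order 1).
h: a_k = 8, 12, 35, 143/2, 2819/16, 12509/32, 117671/128, 535591/256, 19865443/4096, …
ICs: h(0) = 8.

f: a_k = 4, 4, 16, 28, 76, 160, 388, 868, 2032, …
g: a_k = 2, 1, -1/4, 1/8, -5/64, 7/128, -21/512, 33/1024, -429/16384, …
L₀ := L_f ⊗_s L_g (sym. prod.), ord ≤ 1.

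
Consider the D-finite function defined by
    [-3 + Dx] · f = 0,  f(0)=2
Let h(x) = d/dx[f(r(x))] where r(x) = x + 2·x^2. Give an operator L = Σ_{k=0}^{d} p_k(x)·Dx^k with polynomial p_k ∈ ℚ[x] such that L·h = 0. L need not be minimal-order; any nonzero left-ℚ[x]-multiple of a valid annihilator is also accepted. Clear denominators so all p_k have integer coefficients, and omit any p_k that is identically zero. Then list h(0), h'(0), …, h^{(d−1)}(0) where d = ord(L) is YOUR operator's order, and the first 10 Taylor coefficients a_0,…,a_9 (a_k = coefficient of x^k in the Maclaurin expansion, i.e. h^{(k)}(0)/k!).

L = (7 + 24·x + 48·x^2) + (-1 - 4·x)·Dx  (order 1).
h: a_k = 6, 42, 135, 387, 3321/4, 33183/20, 112887/40, 253557/56, 2091501/320, 20093589/2240, …
ICs: h(0) = 6.

f: a_k = 2, 6, 9, 9, 27/4, 81/20, 81/40, 243/280, 729/2240, 243/2240, …
L₀ from L_f via x↦r, Dx↦r'^{-1}Dx.
h=h₀': d/dx-closure on L₀ ⇒ L.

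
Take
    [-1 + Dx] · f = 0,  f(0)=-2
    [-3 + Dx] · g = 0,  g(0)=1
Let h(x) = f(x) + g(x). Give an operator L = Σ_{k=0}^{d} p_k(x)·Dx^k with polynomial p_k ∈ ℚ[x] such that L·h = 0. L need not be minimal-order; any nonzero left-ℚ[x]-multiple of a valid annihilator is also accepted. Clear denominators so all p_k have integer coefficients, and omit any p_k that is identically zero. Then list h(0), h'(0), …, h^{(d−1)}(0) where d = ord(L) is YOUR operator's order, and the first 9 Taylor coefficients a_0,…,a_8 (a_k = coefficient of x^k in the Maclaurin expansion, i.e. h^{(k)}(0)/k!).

L = 3 - 4·Dx + Dx^2  (order 2).
h: a_k = -1, 1, 7/2, 25/6, 79/24, 241/120, 727/720, 437/1008, 937/5760, …
ICs: h(0) = -1, h′(0) = 1.

f: a_k = -2, -2, -1, -1/3, -1/12, -1/60, -1/360, -1/2520, -1/20160, …
g: a_k = 1, 3, 9/2, 9/2, 27/8, 81/40, 81/80, 243/560, 729/4480, …
Sum ⇒ L₀ = lclm(L_f,L_g) in ℚ(x)⟨Dx⟩.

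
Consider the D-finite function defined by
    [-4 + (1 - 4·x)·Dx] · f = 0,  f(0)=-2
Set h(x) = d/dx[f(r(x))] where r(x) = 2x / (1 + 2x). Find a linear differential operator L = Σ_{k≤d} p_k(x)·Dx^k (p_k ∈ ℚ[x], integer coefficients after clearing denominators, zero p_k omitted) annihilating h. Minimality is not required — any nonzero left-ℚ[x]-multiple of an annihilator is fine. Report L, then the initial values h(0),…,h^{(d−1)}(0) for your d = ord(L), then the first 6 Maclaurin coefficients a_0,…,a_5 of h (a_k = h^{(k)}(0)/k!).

L = 12 + (-1 + 6·x)·Dx  (order 1).
h: a_k = -16, -192, -1728, -13824, -103680, -746496, …
ICs: h(0) = -16.

f: a_k = -2, -8, -32, -128, -512, -2048, …
f∘r: x↦r, Dx↦Dx/r' in L_f ⇒ L₀.
Differentiate: ansatz ord ≤ ord L₀ ⇒ L.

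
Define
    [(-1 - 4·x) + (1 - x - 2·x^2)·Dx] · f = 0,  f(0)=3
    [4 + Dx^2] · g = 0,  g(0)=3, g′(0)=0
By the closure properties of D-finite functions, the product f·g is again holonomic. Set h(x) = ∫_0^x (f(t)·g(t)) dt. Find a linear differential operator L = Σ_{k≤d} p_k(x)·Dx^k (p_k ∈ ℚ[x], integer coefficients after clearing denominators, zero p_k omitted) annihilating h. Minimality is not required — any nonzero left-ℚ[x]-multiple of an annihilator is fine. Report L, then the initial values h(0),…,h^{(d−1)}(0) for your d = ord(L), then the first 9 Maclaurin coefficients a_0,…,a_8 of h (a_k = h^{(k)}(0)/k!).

L = (4·x + 8·x^2)·Dx + (2 + 8·x)·Dx^2 + (-1 + x + 2·x^2)·Dx^3  (order 3).
h: a_k = 0, 9, 9/2, 3, 27/4, 51/5, 35/2, 1031/35, 2081/40, …
ICs: h(0) = 0, h′(0) = 9, h′′(0) = 9.

f: a_k = 3, 3, 9, 15, 33, 63, 129, 255, 513, …
g: a_k = 3, 0, -6, 0, 2, 0, -4/15, 0, 2/105, …
Sym-product of L_f,L_g gives L₀ (≤ ord 2).
h=∫h₀ ⇒ L = L₀·Dx.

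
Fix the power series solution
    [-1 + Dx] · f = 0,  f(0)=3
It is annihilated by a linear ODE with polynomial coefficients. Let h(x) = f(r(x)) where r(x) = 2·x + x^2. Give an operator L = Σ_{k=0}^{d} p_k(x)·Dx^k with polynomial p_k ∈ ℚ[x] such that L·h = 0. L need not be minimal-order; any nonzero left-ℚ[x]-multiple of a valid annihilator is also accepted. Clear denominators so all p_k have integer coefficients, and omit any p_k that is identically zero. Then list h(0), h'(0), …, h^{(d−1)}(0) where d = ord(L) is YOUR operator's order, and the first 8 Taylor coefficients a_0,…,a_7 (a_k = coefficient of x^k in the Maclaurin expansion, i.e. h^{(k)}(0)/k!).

L = (-2 - 2·x) + Dx  (order 1).
h: a_k = 3, 6, 9, 10, 19/2, 39/5, 173/30, 407/105, …
ICs: h(0) = 3.

f: a_k = 3, 3, 3/2, 1/2, 1/8, 1/40, 1/240, 1/1680, …
Change of var in L_f (x↦r) gives L₀.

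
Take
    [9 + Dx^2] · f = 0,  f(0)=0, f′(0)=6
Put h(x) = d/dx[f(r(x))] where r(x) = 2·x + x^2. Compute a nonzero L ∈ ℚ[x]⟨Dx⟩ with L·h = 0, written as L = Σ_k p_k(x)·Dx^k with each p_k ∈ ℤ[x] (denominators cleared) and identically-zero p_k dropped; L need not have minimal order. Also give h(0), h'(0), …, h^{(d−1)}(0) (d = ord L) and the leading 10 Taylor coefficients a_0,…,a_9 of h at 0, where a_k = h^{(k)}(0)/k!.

f: a_k = 0, 6, 0, -9, 0, 81/20, 0, -243/280, 0, 243/2240, …
Change of var in L_f (x↦r) gives L₀.
h₀' ⇒ L via d/dx closure of L₀.
L = (39 + 144·x + 216·x^2 + 144·x^3 + 36·x^4) + (-3 - 3·x)·Dx + (1 + 2·x + x^2)·Dx^2  (order 2).
h: a_k = 12, 12, -216, -432, 378, 1890, 7452/5, -9072/5, -306909/70, -32481/14, …
ICs: h(0) = 12, h′(0) = 12.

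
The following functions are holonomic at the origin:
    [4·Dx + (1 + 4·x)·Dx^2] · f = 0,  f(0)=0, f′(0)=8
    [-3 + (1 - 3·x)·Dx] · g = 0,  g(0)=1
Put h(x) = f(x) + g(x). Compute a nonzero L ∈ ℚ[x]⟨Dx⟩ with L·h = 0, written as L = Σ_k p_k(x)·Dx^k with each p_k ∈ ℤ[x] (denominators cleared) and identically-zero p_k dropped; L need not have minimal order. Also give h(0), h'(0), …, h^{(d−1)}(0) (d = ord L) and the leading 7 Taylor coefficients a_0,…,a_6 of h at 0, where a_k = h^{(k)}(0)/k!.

f: a_k = 0, 8, -16, 128/3, -128, 2048/5, -4096/3, …
g: a_k = 1, 3, 9, 27, 81, 243, 729, …
L₀ := lclm(L_f,L_g); ord L₀ ≤ 2+1.
L = (-204 - 144·x)·Dx + (-11 - 312·x - 288·x^2)·Dx^2 + (5 + 11·x - 54·x^2 - 72·x^3)·Dx^3  (order 3).
h: a_k = 1, 11, -7, 209/3, -47, 3263/5, -1909/3, …
ICs: h(0) = 1, h′(0) = 11, h′′(0) = -14.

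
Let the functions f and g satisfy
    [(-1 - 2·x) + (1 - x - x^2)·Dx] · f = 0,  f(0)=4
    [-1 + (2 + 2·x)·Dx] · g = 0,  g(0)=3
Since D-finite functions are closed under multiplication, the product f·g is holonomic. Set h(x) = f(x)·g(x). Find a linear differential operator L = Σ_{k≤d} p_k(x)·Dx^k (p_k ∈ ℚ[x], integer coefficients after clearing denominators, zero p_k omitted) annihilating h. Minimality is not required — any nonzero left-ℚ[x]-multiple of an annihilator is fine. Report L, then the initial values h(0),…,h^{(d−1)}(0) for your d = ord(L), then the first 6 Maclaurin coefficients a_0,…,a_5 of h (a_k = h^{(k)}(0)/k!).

f: a_k = 4, 4, 8, 12, 20, 32, …
g: a_k = 3, 3/2, -3/8, 3/16, -15/128, 21/256, …
f·g: L₀ = L_f ⊗_s L_g, ord ≤ 1·1.
L = (3 + 5·x + 3·x^2) + (-2 + 4·x^2 + 2·x^3)·Dx  (order 1).
h: a_k = 12, 18, 57/2, 189/4, 2409/32, 7863/64, …
ICs: h(0) = 12.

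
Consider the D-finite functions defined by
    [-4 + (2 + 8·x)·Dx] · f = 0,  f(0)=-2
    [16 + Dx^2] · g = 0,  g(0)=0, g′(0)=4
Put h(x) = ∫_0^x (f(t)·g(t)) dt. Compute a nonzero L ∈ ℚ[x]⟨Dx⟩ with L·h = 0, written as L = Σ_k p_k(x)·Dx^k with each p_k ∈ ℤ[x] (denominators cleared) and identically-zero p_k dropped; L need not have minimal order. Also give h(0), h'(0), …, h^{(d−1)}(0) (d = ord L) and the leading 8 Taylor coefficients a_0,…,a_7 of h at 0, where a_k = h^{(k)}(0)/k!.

L = (28 + 128·x + 256·x^2)·Dx + (-4 - 16·x)·Dx^2 + (1 + 8·x + 16·x^2)·Dx^3  (order 3).
h: a_k = 0, 0, -4, -16/3, 28/3, 32/15, 152/45, -864/35, …
ICs: h(0) = 0, h′(0) = 0, h′′(0) = -8.

f: a_k = -2, -4, 4, -8, 20, -56, 168, -528, …
g: a_k = 0, 4, 0, -32/3, 0, 128/15, 0, -1024/315, …
h₀=f·g: eliminate ⇒ L₀, order ≤ 1·2.
∫: right-multiply L₀ by Dx.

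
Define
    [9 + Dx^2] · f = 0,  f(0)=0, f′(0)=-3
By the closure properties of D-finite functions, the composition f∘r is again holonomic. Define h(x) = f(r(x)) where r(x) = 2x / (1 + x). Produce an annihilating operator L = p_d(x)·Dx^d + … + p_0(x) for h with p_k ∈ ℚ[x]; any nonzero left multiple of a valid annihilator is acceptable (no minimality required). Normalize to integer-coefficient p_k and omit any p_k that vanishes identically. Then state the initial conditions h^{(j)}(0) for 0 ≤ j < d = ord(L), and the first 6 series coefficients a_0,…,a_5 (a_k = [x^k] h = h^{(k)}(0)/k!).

L = 36 + (2 + 6·x + 6·x^2 + 2·x^3)·Dx + (1 + 4·x + 6·x^2 + 4·x^3 + x^4)·Dx^2  (order 2).
h: a_k = 0, -6, 6, 30, -102, 726/5, …
ICs: h(0) = 0, h′(0) = -6.

f: a_k = 0, -3, 0, 9/2, 0, -81/40, …
h₀=f(r): pull back L_f along r ⇒ L₀.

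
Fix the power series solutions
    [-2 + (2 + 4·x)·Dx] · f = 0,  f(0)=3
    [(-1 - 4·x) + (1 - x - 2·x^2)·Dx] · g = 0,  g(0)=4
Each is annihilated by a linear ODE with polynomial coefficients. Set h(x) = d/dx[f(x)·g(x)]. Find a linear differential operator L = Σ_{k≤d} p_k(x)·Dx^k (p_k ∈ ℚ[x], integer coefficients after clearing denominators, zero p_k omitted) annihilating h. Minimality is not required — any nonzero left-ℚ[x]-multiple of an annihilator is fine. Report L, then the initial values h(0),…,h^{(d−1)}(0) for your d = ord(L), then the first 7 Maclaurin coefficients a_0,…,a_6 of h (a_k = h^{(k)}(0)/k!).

L = (7 + 48·x + 99·x^2 + 100·x^3 + 60·x^4) + (-2 - 7·x - 3·x^2 + 22·x^3 + 44·x^4 + 24·x^5)·Dx  (order 1).
h: a_k = 24, 84, 288, 690, 1875, 8451/2, 10353, …
ICs: h(0) = 24.

f: a_k = 3, 3, -3/2, 3/2, -15/8, 21/8, -63/16, …
g: a_k = 4, 4, 12, 20, 44, 84, 172, …
Sym-product of L_f,L_g gives L₀ (≤ ord 1).
Derive L from L₀ (diff closure).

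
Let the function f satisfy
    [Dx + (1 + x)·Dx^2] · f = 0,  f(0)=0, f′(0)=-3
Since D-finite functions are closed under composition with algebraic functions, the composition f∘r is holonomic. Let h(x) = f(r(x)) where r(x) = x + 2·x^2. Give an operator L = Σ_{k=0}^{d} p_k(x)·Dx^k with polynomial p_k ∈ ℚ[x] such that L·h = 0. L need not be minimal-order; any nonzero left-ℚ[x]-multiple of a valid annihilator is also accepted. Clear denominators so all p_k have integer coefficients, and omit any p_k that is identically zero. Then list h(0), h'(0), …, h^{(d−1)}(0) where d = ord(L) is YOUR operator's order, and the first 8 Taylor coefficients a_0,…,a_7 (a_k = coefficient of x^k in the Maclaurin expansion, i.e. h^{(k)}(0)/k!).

L = (-3 + 4·x + 8·x^2)·Dx + (1 + 5·x + 6·x^2 + 8·x^3)·Dx^2  (order 2).
h: a_k = 0, -3, -9/2, 5, 3/4, -33/5, 9/2, 39/7, …
ICs: h(0) = 0, h′(0) = -3.

f: a_k = 0, -3, 3/2, -1, 3/4, -3/5, 1/2, -3/7, …
Substitute x→r, Dx→(1/r')Dx; clear ⇒ L₀.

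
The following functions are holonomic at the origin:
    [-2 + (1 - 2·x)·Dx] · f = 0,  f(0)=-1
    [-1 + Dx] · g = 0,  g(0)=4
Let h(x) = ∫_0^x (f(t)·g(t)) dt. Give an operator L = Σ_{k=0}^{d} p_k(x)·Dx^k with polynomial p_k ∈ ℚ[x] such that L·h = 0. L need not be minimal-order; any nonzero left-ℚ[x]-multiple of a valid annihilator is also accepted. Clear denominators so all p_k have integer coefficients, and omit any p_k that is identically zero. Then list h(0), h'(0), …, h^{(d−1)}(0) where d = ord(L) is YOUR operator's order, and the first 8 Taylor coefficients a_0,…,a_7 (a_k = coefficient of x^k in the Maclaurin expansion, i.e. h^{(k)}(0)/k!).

L = (3 - 2·x)·Dx + (-1 + 2·x)·Dx^2  (order 2).
h: a_k = 0, -4, -6, -26/3, -79/6, -211/10, -6331/180, -75973/1260, …
ICs: h(0) = 0, h′(0) = -4.

f: a_k = -1, -2, -4, -8, -16, -32, -64, -128, …
g: a_k = 4, 4, 2, 2/3, 1/6, 1/30, 1/180, 1/1260, …
Sym-product of L_f,L_g gives L₀ (≤ ord 1).
h=∫₀ˣh₀: take L = L₀·Dx.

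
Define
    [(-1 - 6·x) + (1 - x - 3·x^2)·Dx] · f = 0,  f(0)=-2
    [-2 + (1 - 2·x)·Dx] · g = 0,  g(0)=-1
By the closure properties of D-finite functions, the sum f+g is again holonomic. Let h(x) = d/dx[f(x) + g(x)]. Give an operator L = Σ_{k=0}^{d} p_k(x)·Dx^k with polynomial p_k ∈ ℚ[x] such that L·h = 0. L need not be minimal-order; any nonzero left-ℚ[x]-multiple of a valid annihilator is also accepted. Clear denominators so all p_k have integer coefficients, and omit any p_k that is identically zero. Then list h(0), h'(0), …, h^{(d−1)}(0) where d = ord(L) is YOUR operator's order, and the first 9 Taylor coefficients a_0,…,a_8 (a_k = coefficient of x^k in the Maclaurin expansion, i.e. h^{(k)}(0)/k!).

f: a_k = -2, -2, -8, -14, -38, -80, -194, -434, -1016, …
g: a_k = -1, -2, -4, -8, -16, -32, -64, -128, -256, …
Sum ⇒ L₀ = lclm(L_f,L_g) in ℚ(x)⟨Dx⟩.
Differentiate: ansatz ord ≤ ord L₀ ⇒ L.
L = (12 - 288·x + 648·x^2 - 1296·x^3 + 648·x^4) + (9 + 12·x - 126·x^2 + 540·x^3 - 1188·x^4 + 648·x^5)·Dx + (-2 + 15·x - 52·x^2 + 78·x^3 + 27·x^4 - 180·x^5 + 108·x^6)·Dx^2  (order 2).
h: a_k = -4, -24, -66, -216, -560, -1548, -3934, -10176, -25470, …
ICs: h(0) = -4, h′(0) = -24.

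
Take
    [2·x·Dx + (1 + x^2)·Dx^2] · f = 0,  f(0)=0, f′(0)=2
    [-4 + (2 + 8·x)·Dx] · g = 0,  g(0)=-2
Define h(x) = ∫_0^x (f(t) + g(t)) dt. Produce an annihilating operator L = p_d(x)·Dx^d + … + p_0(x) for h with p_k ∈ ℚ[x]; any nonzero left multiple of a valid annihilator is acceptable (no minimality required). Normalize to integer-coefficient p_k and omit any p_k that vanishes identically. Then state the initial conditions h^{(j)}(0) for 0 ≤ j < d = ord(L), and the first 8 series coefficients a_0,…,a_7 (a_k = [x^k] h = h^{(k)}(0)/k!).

f: a_k = 0, 2, 0, -2/3, 0, 2/5, 0, -2/7, …
g: a_k = -2, -4, 4, -8, 20, -56, 168, -528, …
f+g: L₀ = lclm(L_f,L_g), ord ≤ 2+1.
∫: right-multiply L₀ by Dx.
L = (-4 - 40·x + 12·x^2 + 24·x^3)·Dx^2 + (-14 - 16·x - 50·x^2 + 48·x^3 + 84·x^4)·Dx^3 + (-2 - 6·x + 12·x^2 + 18·x^3 + 14·x^4 + 24·x^5)·Dx^4  (order 4).
h: a_k = 0, -2, -1, 4/3, -13/6, 4, -139/15, 24, …
ICs: h(0) = 0, h′(0) = -2, h′′(0) = -2, h′′′(0) = 8.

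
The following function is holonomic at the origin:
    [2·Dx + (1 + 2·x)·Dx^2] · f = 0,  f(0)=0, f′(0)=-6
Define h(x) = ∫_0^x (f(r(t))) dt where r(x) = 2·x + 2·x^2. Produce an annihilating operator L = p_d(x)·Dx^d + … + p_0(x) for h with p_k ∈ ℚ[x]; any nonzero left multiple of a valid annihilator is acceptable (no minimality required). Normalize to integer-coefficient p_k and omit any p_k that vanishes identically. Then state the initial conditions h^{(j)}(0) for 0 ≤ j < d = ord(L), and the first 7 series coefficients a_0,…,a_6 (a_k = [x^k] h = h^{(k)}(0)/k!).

f: a_k = 0, -6, 6, -8, 12, -96/5, 32, …
h₀=f(r): pull back L_f along r ⇒ L₀.
∫: right-multiply L₀ by Dx.
L = 2·Dx^2 + (1 + 2·x)·Dx^3  (order 3).
h: a_k = 0, 0, -6, 4, -4, 24/5, -32/5, …
ICs: h(0) = 0, h′(0) = 0, h′′(0) = -12.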